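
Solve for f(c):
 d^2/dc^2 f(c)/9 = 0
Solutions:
 f(c) = C1 + C2*c


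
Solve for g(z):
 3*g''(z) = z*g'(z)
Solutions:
 g(z) = C1 + C2*erfi(sqrt(6)*z/6)


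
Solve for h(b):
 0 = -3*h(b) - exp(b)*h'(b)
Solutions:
 h(b) = C1*exp(3*exp(-b))


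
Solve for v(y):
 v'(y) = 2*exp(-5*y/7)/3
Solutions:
 v(y) = C1 - 14*exp(-5*y/7)/15


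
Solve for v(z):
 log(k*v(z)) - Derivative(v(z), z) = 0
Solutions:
 li(k*v(z))/k = C1 + z


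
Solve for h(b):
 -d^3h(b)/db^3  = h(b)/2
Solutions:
 h(b) = C3*exp(-2^(2/3)*b/2) + (C1*sin(2^(2/3)*sqrt(3)*b/4) + C2*cos(2^(2/3)*sqrt(3)*b/4))*exp(2^(2/3)*b/4)


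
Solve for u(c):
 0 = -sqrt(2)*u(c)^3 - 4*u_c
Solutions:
 u(c) = -sqrt(2)*sqrt(-1/(C1 - sqrt(2)*c))
 u(c) = sqrt(2)*sqrt(-1/(C1 - sqrt(2)*c))


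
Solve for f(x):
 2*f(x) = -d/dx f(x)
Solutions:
 f(x) = C1*exp(-2*x)


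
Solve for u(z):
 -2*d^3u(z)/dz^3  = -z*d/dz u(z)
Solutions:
 u(z) = C1 + Integral(C2*airyai(2^(2/3)*z/2) + C3*airybi(2^(2/3)*z/2), z)


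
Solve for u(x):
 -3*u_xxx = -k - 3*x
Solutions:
 u(x) = C1 + C2*x + C3*x^2 + k*x^3/18 + x^4/24


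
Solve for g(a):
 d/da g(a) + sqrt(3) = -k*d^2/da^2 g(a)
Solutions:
 g(a) = C1 + C2*exp(-a/k) - sqrt(3)*a


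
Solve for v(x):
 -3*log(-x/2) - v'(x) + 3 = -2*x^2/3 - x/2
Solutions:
 v(x) = C1 + 2*x^3/9 + x^2/4 - 3*x*log(-x) + 3*x*(log(2) + 2)


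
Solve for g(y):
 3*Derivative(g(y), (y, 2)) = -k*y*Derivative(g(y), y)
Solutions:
 g(y) = Piecewise((-sqrt(6)*sqrt(pi)*C1*erf(sqrt(6)*sqrt(k)*y/6)/(2*sqrt(k)) - C2, (k > 0) | (k < 0)), (-C1*y - C2, True))


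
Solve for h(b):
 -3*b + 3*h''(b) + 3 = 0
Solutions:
 h(b) = C1 + C2*b + b^3/6 - b^2/2


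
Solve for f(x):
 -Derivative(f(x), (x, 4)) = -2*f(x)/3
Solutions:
 f(x) = C1*exp(-2^(1/4)*3^(3/4)*x/3) + C2*exp(2^(1/4)*3^(3/4)*x/3) + C3*sin(2^(1/4)*3^(3/4)*x/3) + C4*cos(2^(1/4)*3^(3/4)*x/3)


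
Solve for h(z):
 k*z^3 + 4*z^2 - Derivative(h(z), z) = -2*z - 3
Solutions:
 h(z) = C1 + k*z^4/4 + 4*z^3/3 + z^2 + 3*z


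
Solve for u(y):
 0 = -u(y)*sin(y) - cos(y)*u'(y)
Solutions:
 u(y) = C1*cos(y)


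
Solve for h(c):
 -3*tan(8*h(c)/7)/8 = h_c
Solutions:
 h(c) = -7*asin(C1*exp(-3*c/7))/8 + 7*pi/8
 h(c) = 7*asin(C1*exp(-3*c/7))/8


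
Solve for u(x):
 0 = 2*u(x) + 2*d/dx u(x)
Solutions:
 u(x) = C1*exp(-x)


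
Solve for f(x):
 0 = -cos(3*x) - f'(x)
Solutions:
 f(x) = C1 - sin(3*x)/3


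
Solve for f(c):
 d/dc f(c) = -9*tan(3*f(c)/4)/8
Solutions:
 f(c) = -4*asin(C1*exp(-27*c/32))/3 + 4*pi/3
 f(c) = 4*asin(C1*exp(-27*c/32))/3


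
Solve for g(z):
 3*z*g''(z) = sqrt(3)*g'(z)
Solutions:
 g(z) = C1 + C2*z^(sqrt(3)/3 + 1)


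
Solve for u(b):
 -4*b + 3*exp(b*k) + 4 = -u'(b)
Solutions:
 u(b) = C1 + 2*b^2 - 4*b - 3*exp(b*k)/k


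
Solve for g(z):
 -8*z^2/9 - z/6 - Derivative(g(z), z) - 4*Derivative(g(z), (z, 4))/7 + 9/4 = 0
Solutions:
 g(z) = C1 + C4*exp(-14^(1/3)*z/2) - 8*z^3/27 - z^2/12 + 9*z/4 + (C2*sin(14^(1/3)*sqrt(3)*z/4) + C3*cos(14^(1/3)*sqrt(3)*z/4))*exp(14^(1/3)*z/4)


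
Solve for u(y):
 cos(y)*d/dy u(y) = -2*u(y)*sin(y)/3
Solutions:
 u(y) = C1*cos(y)^(2/3)


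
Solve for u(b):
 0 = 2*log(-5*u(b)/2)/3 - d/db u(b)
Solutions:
 -3*Integral(1/(log(-_y) - log(2) + log(5)), (_y, u(b)))/2 = C1 - b


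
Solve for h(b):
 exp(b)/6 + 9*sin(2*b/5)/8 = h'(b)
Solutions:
 h(b) = C1 + exp(b)/6 - 45*cos(2*b/5)/16


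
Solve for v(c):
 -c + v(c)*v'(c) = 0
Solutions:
 v(c) = -sqrt(C1 + c^2)
 v(c) = sqrt(C1 + c^2)


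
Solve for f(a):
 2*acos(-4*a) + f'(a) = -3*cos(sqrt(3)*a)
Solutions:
 f(a) = C1 - 2*a*acos(-4*a) - sqrt(1 - 16*a^2)/2 - sqrt(3)*sin(sqrt(3)*a)


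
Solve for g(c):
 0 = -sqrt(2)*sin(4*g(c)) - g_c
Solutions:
 g(c) = -acos((-C1 - exp(8*sqrt(2)*c))/(C1 - exp(8*sqrt(2)*c)))/4 + pi/2
 g(c) = acos((-C1 - exp(8*sqrt(2)*c))/(C1 - exp(8*sqrt(2)*c)))/4


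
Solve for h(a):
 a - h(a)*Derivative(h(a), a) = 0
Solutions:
 h(a) = -sqrt(C1 + a^2)
 h(a) = sqrt(C1 + a^2)


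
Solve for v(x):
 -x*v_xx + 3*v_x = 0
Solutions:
 v(x) = C1 + C2*x^4


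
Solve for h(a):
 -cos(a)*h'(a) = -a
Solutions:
 h(a) = C1 + Integral(a/cos(a), a)


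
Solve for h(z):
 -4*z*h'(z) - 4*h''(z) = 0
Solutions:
 h(z) = C1 + C2*erf(sqrt(2)*z/2)


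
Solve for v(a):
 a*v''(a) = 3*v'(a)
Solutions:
 v(a) = C1 + C2*a^4


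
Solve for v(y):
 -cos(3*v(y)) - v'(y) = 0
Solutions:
 v(y) = -asin((C1 + exp(6*y))/(C1 - exp(6*y)))/3 + pi/3
 v(y) = asin((C1 + exp(6*y))/(C1 - exp(6*y)))/3


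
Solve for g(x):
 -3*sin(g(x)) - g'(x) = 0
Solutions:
 g(x) = -acos((-C1 - exp(6*x))/(C1 - exp(6*x))) + 2*pi
 g(x) = acos((-C1 - exp(6*x))/(C1 - exp(6*x)))


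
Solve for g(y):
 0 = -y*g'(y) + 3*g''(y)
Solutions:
 g(y) = C1 + C2*erfi(sqrt(6)*y/6)


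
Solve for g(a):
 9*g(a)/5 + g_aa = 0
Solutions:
 g(a) = C1*sin(3*sqrt(5)*a/5) + C2*cos(3*sqrt(5)*a/5)


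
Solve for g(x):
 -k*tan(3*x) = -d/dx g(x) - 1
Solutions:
 g(x) = C1 - k*log(cos(3*x))/3 - x


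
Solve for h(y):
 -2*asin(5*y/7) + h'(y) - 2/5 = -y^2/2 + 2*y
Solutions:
 h(y) = C1 - y^3/6 + y^2 + 2*y*asin(5*y/7) + 2*y/5 + 2*sqrt(49 - 25*y^2)/5


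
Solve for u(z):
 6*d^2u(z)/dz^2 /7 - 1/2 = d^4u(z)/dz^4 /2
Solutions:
 u(z) = C1 + C2*z + C3*exp(-2*sqrt(21)*z/7) + C4*exp(2*sqrt(21)*z/7) + 7*z^2/24


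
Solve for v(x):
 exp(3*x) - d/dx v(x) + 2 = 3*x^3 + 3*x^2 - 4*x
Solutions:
 v(x) = C1 - 3*x^4/4 - x^3 + 2*x^2 + 2*x + exp(3*x)/3


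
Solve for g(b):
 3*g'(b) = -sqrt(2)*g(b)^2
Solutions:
 g(b) = 3/(C1 + sqrt(2)*b)


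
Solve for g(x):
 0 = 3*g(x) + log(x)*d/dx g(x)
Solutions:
 g(x) = C1*exp(-3*li(x))


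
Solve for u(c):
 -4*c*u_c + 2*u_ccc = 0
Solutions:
 u(c) = C1 + Integral(C2*airyai(2^(1/3)*c) + C3*airybi(2^(1/3)*c), c)


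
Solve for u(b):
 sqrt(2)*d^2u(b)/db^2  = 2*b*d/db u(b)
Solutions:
 u(b) = C1 + C2*erfi(2^(3/4)*b/2)


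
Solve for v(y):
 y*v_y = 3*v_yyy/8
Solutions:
 v(y) = C1 + Integral(C2*airyai(2*3^(2/3)*y/3) + C3*airybi(2*3^(2/3)*y/3), y)


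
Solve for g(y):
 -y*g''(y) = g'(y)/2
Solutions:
 g(y) = C1 + C2*sqrt(y)


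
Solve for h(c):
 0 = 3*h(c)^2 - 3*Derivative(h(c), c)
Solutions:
 h(c) = -1/(C1 + c)


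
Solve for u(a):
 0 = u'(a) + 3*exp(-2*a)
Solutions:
 u(a) = C1 + 3*exp(-2*a)/2


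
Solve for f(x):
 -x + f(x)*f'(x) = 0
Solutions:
 f(x) = -sqrt(C1 + x^2)
 f(x) = sqrt(C1 + x^2)


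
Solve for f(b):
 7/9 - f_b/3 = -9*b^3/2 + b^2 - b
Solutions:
 f(b) = C1 + 27*b^4/8 - b^3 + 3*b^2/2 + 7*b/3


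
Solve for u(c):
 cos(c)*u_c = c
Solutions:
 u(c) = C1 + Integral(c/cos(c), c)


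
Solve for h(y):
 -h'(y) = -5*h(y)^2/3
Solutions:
 h(y) = -3/(C1 + 5*y)


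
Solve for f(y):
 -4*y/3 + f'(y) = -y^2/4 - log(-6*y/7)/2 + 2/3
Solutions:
 f(y) = C1 - y^3/12 + 2*y^2/3 - y*log(-y)/2 + y*(-3*log(6) + 3*log(7) + 7)/6


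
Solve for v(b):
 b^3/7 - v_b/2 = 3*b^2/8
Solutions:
 v(b) = C1 + b^4/14 - b^3/4


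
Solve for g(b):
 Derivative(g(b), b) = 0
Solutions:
 g(b) = C1


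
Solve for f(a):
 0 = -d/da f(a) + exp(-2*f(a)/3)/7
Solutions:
 f(a) = 3*log(-sqrt(C1 + a)) - 3*log(21) + 3*log(42)/2
 f(a) = 3*log(C1 + a)/2 - 3*log(21) + 3*log(42)/2


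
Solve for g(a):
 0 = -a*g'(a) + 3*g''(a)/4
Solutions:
 g(a) = C1 + C2*erfi(sqrt(6)*a/3)


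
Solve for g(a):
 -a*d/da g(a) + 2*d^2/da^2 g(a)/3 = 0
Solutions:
 g(a) = C1 + C2*erfi(sqrt(3)*a/2)


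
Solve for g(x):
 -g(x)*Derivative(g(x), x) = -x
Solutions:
 g(x) = -sqrt(C1 + x^2)
 g(x) = sqrt(C1 + x^2)


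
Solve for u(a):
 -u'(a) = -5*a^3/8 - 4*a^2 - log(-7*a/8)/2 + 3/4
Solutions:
 u(a) = C1 + 5*a^4/32 + 4*a^3/3 + a*log(-a)/2 + a*(-2*log(2) - 5/4 + log(14)/2)


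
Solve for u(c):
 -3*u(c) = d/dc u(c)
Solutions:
 u(c) = C1*exp(-3*c)


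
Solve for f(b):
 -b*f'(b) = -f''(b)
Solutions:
 f(b) = C1 + C2*erfi(sqrt(2)*b/2)


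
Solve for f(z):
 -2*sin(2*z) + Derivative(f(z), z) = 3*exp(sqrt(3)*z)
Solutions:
 f(z) = C1 + sqrt(3)*exp(sqrt(3)*z) - cos(2*z)


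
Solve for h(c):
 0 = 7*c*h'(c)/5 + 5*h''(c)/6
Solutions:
 h(c) = C1 + C2*erf(sqrt(21)*c/5)


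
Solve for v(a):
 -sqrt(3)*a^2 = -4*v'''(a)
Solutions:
 v(a) = C1 + C2*a + C3*a^2 + sqrt(3)*a^5/240


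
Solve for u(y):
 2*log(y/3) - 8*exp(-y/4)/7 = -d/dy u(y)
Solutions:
 u(y) = C1 - 2*y*log(y) + 2*y*(1 + log(3)) - 32*exp(-y/4)/7


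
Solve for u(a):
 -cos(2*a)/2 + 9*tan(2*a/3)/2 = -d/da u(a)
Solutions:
 u(a) = C1 + 27*log(cos(2*a/3))/4 + sin(2*a)/4


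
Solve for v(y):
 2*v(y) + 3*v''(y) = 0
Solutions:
 v(y) = C1*sin(sqrt(6)*y/3) + C2*cos(sqrt(6)*y/3)


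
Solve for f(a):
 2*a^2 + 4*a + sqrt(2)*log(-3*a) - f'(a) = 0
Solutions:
 f(a) = C1 + 2*a^3/3 + 2*a^2 + sqrt(2)*a*log(-a) + sqrt(2)*a*(-1 + log(3))


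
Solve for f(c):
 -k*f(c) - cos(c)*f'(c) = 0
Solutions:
 f(c) = C1*exp(k*(log(sin(c) - 1) - log(sin(c) + 1))/2)


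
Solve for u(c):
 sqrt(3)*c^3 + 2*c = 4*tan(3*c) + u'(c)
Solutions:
 u(c) = C1 + sqrt(3)*c^4/4 + c^2 + 4*log(cos(3*c))/3


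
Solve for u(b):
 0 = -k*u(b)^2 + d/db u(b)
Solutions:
 u(b) = -1/(C1 + b*k)


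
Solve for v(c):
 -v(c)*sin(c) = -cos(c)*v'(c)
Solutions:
 v(c) = C1/cos(c)


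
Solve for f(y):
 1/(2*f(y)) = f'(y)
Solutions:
 f(y) = -sqrt(C1 + y)
 f(y) = sqrt(C1 + y)


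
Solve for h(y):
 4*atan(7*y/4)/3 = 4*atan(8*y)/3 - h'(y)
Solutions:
 h(y) = C1 - 4*y*atan(7*y/4)/3 + 4*y*atan(8*y)/3 + 8*log(49*y^2 + 16)/21 - log(64*y^2 + 1)/12


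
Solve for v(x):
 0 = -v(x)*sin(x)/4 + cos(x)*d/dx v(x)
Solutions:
 v(x) = C1/cos(x)^(1/4)


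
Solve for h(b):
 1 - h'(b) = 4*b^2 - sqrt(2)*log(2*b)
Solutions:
 h(b) = C1 - 4*b^3/3 + sqrt(2)*b*log(b) - sqrt(2)*b + sqrt(2)*b*log(2) + b


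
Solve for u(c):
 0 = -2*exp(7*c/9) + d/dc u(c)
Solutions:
 u(c) = C1 + 18*exp(7*c/9)/7


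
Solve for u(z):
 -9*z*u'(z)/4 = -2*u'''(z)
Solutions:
 u(z) = C1 + Integral(C2*airyai(3^(2/3)*z/2) + C3*airybi(3^(2/3)*z/2), z)


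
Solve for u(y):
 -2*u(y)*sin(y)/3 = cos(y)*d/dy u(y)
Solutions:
 u(y) = C1*cos(y)^(2/3)


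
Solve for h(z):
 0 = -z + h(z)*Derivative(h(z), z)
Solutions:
 h(z) = -sqrt(C1 + z^2)
 h(z) = sqrt(C1 + z^2)


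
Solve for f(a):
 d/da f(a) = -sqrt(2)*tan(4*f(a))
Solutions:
 f(a) = -asin(C1*exp(-4*sqrt(2)*a))/4 + pi/4
 f(a) = asin(C1*exp(-4*sqrt(2)*a))/4


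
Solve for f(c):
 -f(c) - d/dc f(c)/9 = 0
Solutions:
 f(c) = C1*exp(-9*c)


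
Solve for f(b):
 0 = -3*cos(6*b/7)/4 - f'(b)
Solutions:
 f(b) = C1 - 7*sin(6*b/7)/8


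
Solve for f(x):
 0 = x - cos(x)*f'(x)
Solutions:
 f(x) = C1 + Integral(x/cos(x), x)


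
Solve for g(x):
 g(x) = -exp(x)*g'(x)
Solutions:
 g(x) = C1*exp(exp(-x))


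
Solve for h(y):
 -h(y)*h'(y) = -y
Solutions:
 h(y) = -sqrt(C1 + y^2)
 h(y) = sqrt(C1 + y^2)


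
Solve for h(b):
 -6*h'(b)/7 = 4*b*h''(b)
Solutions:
 h(b) = C1 + C2*b^(11/14)


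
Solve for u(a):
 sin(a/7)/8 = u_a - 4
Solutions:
 u(a) = C1 + 4*a - 7*cos(a/7)/8


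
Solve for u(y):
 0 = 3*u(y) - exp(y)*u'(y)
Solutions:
 u(y) = C1*exp(-3*exp(-y))


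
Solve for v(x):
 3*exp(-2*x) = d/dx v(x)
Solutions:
 v(x) = C1 - 3*exp(-2*x)/2


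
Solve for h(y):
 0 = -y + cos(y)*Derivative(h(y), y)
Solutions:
 h(y) = C1 + Integral(y/cos(y), y)


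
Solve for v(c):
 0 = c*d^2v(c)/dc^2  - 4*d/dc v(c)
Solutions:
 v(c) = C1 + C2*c^5


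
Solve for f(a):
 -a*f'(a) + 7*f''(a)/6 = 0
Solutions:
 f(a) = C1 + C2*erfi(sqrt(21)*a/7)


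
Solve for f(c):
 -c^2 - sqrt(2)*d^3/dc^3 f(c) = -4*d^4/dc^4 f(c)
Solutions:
 f(c) = C1 + C2*c + C3*c^2 + C4*exp(sqrt(2)*c/4) - sqrt(2)*c^5/120 - c^4/6 - 4*sqrt(2)*c^3/3


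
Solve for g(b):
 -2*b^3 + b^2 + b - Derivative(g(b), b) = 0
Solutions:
 g(b) = C1 - b^4/2 + b^3/3 + b^2/2


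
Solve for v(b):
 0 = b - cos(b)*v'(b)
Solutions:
 v(b) = C1 + Integral(b/cos(b), b)


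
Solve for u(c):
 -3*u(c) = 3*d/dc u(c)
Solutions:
 u(c) = C1*exp(-c)


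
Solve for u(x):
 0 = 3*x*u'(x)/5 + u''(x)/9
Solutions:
 u(x) = C1 + C2*erf(3*sqrt(30)*x/10)


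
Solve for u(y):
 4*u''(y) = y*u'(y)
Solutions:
 u(y) = C1 + C2*erfi(sqrt(2)*y/4)


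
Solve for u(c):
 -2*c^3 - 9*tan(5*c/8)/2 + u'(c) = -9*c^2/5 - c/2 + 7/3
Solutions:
 u(c) = C1 + c^4/2 - 3*c^3/5 - c^2/4 + 7*c/3 - 36*log(cos(5*c/8))/5


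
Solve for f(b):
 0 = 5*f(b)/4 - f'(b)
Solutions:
 f(b) = C1*exp(5*b/4)


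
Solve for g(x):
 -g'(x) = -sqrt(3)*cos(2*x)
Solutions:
 g(x) = C1 + sqrt(3)*sin(2*x)/2


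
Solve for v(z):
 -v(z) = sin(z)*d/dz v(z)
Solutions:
 v(z) = C1*sqrt(cos(z) + 1)/sqrt(cos(z) - 1)


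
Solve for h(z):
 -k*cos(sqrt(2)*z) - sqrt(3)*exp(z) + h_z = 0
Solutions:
 h(z) = C1 + sqrt(2)*k*sin(sqrt(2)*z)/2 + sqrt(3)*exp(z)


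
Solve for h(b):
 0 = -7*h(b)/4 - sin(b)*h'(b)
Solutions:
 h(b) = C1*(cos(b) + 1)^(7/8)/(cos(b) - 1)^(7/8)


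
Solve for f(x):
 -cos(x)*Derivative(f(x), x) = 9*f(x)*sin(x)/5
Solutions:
 f(x) = C1*cos(x)^(9/5)


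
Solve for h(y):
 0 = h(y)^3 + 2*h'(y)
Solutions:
 h(y) = -sqrt(-1/(C1 - y))
 h(y) = sqrt(-1/(C1 - y))


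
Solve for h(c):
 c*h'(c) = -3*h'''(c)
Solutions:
 h(c) = C1 + Integral(C2*airyai(-3^(2/3)*c/3) + C3*airybi(-3^(2/3)*c/3), c)


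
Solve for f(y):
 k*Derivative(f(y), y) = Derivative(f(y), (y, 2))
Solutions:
 f(y) = C1 + C2*exp(k*y)


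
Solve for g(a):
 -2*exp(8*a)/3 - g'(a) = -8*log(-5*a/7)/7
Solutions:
 g(a) = C1 + 8*a*log(-a)/7 + 8*a*(-log(7) - 1 + log(5))/7 - exp(8*a)/12


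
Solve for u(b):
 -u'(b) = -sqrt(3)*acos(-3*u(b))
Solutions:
 Integral(1/acos(-3*_y), (_y, u(b))) = C1 + sqrt(3)*b


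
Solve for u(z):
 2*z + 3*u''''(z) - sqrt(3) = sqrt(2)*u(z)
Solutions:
 u(z) = C1*exp(-2^(1/8)*3^(3/4)*z/3) + C2*exp(2^(1/8)*3^(3/4)*z/3) + C3*sin(2^(1/8)*3^(3/4)*z/3) + C4*cos(2^(1/8)*3^(3/4)*z/3) + sqrt(2)*z - sqrt(6)/2


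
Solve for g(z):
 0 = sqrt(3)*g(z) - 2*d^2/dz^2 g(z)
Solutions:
 g(z) = C1*exp(-sqrt(2)*3^(1/4)*z/2) + C2*exp(sqrt(2)*3^(1/4)*z/2)


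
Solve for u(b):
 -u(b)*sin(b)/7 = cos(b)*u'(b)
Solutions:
 u(b) = C1*cos(b)^(1/7)


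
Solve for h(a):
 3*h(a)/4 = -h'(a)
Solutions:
 h(a) = C1*exp(-3*a/4)


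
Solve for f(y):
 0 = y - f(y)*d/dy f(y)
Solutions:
 f(y) = -sqrt(C1 + y^2)
 f(y) = sqrt(C1 + y^2)


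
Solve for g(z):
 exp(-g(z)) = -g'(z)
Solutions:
 g(z) = log(C1 - z)


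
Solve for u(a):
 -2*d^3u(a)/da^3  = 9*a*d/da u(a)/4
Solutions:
 u(a) = C1 + Integral(C2*airyai(-3^(2/3)*a/2) + C3*airybi(-3^(2/3)*a/2), a)


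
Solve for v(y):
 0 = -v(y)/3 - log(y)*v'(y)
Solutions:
 v(y) = C1*exp(-li(y)/3)


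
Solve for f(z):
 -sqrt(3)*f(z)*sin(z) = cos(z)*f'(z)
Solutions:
 f(z) = C1*cos(z)^(sqrt(3))


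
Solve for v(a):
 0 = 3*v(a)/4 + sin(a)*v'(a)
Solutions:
 v(a) = C1*(cos(a) + 1)^(3/8)/(cos(a) - 1)^(3/8)


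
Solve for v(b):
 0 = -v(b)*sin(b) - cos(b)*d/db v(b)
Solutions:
 v(b) = C1*cos(b)


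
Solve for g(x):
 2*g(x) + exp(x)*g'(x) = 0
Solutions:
 g(x) = C1*exp(2*exp(-x))


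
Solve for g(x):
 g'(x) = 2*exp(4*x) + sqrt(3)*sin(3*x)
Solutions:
 g(x) = C1 + exp(4*x)/2 - sqrt(3)*cos(3*x)/3


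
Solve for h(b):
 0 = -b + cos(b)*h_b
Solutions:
 h(b) = C1 + Integral(b/cos(b), b)


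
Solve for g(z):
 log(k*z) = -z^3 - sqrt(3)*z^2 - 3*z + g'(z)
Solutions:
 g(z) = C1 + z^4/4 + sqrt(3)*z^3/3 + 3*z^2/2 + z*log(k*z) - z


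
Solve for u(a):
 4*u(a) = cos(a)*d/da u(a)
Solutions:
 u(a) = C1*(sin(a)^2 + 2*sin(a) + 1)/(sin(a)^2 - 2*sin(a) + 1)


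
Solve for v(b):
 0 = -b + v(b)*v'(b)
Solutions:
 v(b) = -sqrt(C1 + b^2)
 v(b) = sqrt(C1 + b^2)


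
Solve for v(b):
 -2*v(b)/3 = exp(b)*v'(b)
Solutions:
 v(b) = C1*exp(2*exp(-b)/3)


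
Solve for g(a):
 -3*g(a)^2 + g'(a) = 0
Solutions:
 g(a) = -1/(C1 + 3*a)


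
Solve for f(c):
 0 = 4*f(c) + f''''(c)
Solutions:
 f(c) = (C1*sin(c) + C2*cos(c))*exp(-c) + (C3*sin(c) + C4*cos(c))*exp(c)


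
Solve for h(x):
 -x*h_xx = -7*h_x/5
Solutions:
 h(x) = C1 + C2*x^(12/5)


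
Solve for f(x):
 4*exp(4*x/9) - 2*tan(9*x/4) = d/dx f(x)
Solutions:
 f(x) = C1 + 9*exp(4*x/9) + 8*log(cos(9*x/4))/9


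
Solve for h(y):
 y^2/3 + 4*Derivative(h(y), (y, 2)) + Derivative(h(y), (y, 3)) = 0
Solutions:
 h(y) = C1 + C2*y + C3*exp(-4*y) - y^4/144 + y^3/144 - y^2/192


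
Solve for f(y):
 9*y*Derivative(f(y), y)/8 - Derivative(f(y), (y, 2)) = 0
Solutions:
 f(y) = C1 + C2*erfi(3*y/4)


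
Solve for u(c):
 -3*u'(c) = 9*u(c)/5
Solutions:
 u(c) = C1*exp(-3*c/5)


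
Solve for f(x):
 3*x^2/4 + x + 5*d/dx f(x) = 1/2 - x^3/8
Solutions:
 f(x) = C1 - x^4/160 - x^3/20 - x^2/10 + x/10


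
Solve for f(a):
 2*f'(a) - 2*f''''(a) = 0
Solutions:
 f(a) = C1 + C4*exp(a) + (C2*sin(sqrt(3)*a/2) + C3*cos(sqrt(3)*a/2))*exp(-a/2)


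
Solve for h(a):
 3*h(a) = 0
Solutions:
 h(a) = 0


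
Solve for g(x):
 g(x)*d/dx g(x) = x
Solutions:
 g(x) = -sqrt(C1 + x^2)
 g(x) = sqrt(C1 + x^2)


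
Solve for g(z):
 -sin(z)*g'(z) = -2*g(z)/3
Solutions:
 g(z) = C1*(cos(z) - 1)^(1/3)/(cos(z) + 1)^(1/3)


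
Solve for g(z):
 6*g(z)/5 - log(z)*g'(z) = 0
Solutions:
 g(z) = C1*exp(6*li(z)/5)


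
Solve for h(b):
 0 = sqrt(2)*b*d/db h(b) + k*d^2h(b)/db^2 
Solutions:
 h(b) = C1 + C2*sqrt(k)*erf(2^(3/4)*b*sqrt(1/k)/2)


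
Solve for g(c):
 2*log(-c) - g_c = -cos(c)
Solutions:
 g(c) = C1 + 2*c*log(-c) - 2*c + sin(c)


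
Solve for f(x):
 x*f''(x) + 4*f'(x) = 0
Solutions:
 f(x) = C1 + C2/x^3


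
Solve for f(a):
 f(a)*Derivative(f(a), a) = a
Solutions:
 f(a) = -sqrt(C1 + a^2)
 f(a) = sqrt(C1 + a^2)


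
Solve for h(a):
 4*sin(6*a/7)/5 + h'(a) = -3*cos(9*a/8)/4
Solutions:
 h(a) = C1 - 2*sin(9*a/8)/3 + 14*cos(6*a/7)/15


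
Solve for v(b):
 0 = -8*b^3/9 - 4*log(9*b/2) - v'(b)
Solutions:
 v(b) = C1 - 2*b^4/9 - 4*b*log(b) + b*log(16/6561) + 4*b


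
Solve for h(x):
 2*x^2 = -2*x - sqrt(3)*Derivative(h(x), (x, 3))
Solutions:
 h(x) = C1 + C2*x + C3*x^2 - sqrt(3)*x^5/90 - sqrt(3)*x^4/36


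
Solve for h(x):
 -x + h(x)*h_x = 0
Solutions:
 h(x) = -sqrt(C1 + x^2)
 h(x) = sqrt(C1 + x^2)


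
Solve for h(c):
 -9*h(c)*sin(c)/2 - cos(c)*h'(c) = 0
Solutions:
 h(c) = C1*cos(c)^(9/2)


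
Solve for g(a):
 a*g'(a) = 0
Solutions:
 g(a) = C1


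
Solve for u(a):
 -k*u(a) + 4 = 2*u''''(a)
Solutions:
 u(a) = C1*exp(-2^(3/4)*a*(-k)^(1/4)/2) + C2*exp(2^(3/4)*a*(-k)^(1/4)/2) + C3*exp(-2^(3/4)*I*a*(-k)^(1/4)/2) + C4*exp(2^(3/4)*I*a*(-k)^(1/4)/2) + 4/k


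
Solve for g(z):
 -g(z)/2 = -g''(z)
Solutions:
 g(z) = C1*exp(-sqrt(2)*z/2) + C2*exp(sqrt(2)*z/2)


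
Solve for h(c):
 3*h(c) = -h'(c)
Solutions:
 h(c) = C1*exp(-3*c)


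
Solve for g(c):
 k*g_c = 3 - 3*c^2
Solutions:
 g(c) = C1 - c^3/k + 3*c/k


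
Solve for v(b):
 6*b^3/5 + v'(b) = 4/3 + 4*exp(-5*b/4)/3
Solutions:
 v(b) = C1 - 3*b^4/10 + 4*b/3 - 16*exp(-5*b/4)/15


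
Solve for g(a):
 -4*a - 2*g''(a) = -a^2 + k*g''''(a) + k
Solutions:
 g(a) = C1 + C2*a + C3*exp(-sqrt(2)*a*sqrt(-1/k)) + C4*exp(sqrt(2)*a*sqrt(-1/k)) + a^4/24 - a^3/3 - a^2*k/2


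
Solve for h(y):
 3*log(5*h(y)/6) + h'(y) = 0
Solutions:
 Integral(1/(log(_y) - log(6) + log(5)), (_y, h(y)))/3 = C1 - y


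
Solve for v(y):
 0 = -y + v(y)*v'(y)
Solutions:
 v(y) = -sqrt(C1 + y^2)
 v(y) = sqrt(C1 + y^2)


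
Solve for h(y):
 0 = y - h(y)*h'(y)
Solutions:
 h(y) = -sqrt(C1 + y^2)
 h(y) = sqrt(C1 + y^2)


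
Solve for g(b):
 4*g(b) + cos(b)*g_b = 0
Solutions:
 g(b) = C1*(sin(b)^2 - 2*sin(b) + 1)/(sin(b)^2 + 2*sin(b) + 1)


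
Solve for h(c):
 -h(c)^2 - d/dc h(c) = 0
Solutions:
 h(c) = 1/(C1 + c)


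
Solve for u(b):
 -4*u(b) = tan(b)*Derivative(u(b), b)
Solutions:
 u(b) = C1/sin(b)^4


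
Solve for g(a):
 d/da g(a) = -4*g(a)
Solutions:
 g(a) = C1*exp(-4*a)


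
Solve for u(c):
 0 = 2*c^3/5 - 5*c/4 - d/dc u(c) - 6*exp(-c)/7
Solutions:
 u(c) = C1 + c^4/10 - 5*c^2/8 + 6*exp(-c)/7


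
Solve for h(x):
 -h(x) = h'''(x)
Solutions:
 h(x) = C3*exp(-x) + (C1*sin(sqrt(3)*x/2) + C2*cos(sqrt(3)*x/2))*exp(x/2)


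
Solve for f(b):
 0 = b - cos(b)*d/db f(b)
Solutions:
 f(b) = C1 + Integral(b/cos(b), b)


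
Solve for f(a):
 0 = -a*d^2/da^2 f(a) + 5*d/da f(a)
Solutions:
 f(a) = C1 + C2*a^6


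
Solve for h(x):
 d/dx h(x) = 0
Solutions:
 h(x) = C1


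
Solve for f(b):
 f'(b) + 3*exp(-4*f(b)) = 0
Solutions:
 f(b) = log(-I*(C1 - 12*b)^(1/4))
 f(b) = log(I*(C1 - 12*b)^(1/4))
 f(b) = log(-(C1 - 12*b)^(1/4))
 f(b) = log(C1 - 12*b)/4


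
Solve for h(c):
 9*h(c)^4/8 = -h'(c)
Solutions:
 h(c) = (-3^(2/3)/3 - 3^(1/6)*I)*(1/(C1 + 9*c))^(1/3)
 h(c) = (-3^(2/3)/3 + 3^(1/6)*I)*(1/(C1 + 9*c))^(1/3)
 h(c) = 2*(1/(C1 + 27*c))^(1/3)


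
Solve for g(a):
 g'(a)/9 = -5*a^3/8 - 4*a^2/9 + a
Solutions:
 g(a) = C1 - 45*a^4/32 - 4*a^3/3 + 9*a^2/2


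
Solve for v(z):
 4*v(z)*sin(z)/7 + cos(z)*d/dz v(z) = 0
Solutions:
 v(z) = C1*cos(z)^(4/7)


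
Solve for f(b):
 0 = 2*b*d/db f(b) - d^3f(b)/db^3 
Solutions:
 f(b) = C1 + Integral(C2*airyai(2^(1/3)*b) + C3*airybi(2^(1/3)*b), b)


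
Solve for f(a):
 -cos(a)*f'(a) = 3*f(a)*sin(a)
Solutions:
 f(a) = C1*cos(a)^3


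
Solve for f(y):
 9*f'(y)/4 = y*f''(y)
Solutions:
 f(y) = C1 + C2*y^(13/4)


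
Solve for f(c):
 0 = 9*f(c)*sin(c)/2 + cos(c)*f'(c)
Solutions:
 f(c) = C1*cos(c)^(9/2)


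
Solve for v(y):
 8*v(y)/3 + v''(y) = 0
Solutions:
 v(y) = C1*sin(2*sqrt(6)*y/3) + C2*cos(2*sqrt(6)*y/3)


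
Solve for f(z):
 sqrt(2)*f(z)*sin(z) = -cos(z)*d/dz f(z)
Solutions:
 f(z) = C1*cos(z)^(sqrt(2))


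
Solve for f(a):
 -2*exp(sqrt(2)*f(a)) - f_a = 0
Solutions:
 f(a) = sqrt(2)*(2*log(1/(C1 + 2*a)) - log(2))/4


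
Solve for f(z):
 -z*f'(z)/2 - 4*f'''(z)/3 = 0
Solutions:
 f(z) = C1 + Integral(C2*airyai(-3^(1/3)*z/2) + C3*airybi(-3^(1/3)*z/2), z)


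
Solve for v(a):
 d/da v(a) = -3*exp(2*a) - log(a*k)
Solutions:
 v(a) = C1 - a*log(a*k) + a - 3*exp(2*a)/2


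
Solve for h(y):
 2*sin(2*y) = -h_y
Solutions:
 h(y) = C1 + cos(2*y)


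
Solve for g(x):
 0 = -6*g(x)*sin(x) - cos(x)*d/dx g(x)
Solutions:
 g(x) = C1*cos(x)^6


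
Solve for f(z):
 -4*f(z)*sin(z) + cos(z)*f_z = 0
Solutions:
 f(z) = C1/cos(z)^4


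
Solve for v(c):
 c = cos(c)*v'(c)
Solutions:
 v(c) = C1 + Integral(c/cos(c), c)


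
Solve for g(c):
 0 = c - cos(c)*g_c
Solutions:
 g(c) = C1 + Integral(c/cos(c), c)


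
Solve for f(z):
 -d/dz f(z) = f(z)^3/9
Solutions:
 f(z) = -3*sqrt(2)*sqrt(-1/(C1 - z))/2
 f(z) = 3*sqrt(2)*sqrt(-1/(C1 - z))/2


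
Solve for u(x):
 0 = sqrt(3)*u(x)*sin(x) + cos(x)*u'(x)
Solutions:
 u(x) = C1*cos(x)^(sqrt(3))


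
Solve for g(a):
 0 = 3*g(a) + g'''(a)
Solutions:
 g(a) = C3*exp(-3^(1/3)*a) + (C1*sin(3^(5/6)*a/2) + C2*cos(3^(5/6)*a/2))*exp(3^(1/3)*a/2)


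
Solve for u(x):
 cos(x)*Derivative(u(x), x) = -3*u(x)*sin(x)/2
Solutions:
 u(x) = C1*cos(x)^(3/2)


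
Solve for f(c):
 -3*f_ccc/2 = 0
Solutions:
 f(c) = C1 + C2*c + C3*c^2


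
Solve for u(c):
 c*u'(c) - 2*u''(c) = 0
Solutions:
 u(c) = C1 + C2*erfi(c/2)


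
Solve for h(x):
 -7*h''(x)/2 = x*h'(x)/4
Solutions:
 h(x) = C1 + C2*erf(sqrt(7)*x/14)


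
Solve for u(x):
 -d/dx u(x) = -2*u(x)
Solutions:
 u(x) = C1*exp(2*x)


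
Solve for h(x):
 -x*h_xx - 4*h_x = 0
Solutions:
 h(x) = C1 + C2/x^3


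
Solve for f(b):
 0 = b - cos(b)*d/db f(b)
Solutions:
 f(b) = C1 + Integral(b/cos(b), b)


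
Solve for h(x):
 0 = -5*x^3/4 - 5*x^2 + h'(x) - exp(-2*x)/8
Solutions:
 h(x) = C1 + 5*x^4/16 + 5*x^3/3 - exp(-2*x)/16


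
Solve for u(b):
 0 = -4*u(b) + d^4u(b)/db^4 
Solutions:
 u(b) = C1*exp(-sqrt(2)*b) + C2*exp(sqrt(2)*b) + C3*sin(sqrt(2)*b) + C4*cos(sqrt(2)*b)


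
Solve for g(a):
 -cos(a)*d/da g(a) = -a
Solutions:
 g(a) = C1 + Integral(a/cos(a), a)


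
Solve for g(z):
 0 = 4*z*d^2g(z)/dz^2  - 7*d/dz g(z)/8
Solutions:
 g(z) = C1 + C2*z^(39/32)


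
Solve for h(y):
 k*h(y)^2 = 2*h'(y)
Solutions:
 h(y) = -2/(C1 + k*y)


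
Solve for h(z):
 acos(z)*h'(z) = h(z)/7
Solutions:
 h(z) = C1*exp(Integral(1/acos(z), z)/7)


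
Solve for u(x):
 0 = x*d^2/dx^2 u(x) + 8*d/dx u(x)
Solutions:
 u(x) = C1 + C2/x^7


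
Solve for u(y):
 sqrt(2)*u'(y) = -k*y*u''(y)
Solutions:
 u(y) = C1 + y^(((re(k) - sqrt(2))*re(k) + im(k)^2)/(re(k)^2 + im(k)^2))*(C2*sin(sqrt(2)*log(y)*Abs(im(k))/(re(k)^2 + im(k)^2)) + C3*cos(sqrt(2)*log(y)*im(k)/(re(k)^2 + im(k)^2)))


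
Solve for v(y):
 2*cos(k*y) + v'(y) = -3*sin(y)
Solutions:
 v(y) = C1 + 3*cos(y) - 2*sin(k*y)/k


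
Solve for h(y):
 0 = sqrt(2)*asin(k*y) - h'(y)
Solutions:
 h(y) = C1 + sqrt(2)*Piecewise((y*asin(k*y) + sqrt(-k^2*y^2 + 1)/k, Ne(k, 0)), (0, True))


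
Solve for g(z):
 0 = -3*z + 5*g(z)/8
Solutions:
 g(z) = 24*z/5


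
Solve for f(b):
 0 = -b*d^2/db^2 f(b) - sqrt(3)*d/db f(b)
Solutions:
 f(b) = C1 + C2*b^(1 - sqrt(3))


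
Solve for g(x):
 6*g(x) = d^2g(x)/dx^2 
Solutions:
 g(x) = C1*exp(-sqrt(6)*x) + C2*exp(sqrt(6)*x)


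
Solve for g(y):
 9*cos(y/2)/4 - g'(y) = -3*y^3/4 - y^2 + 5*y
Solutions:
 g(y) = C1 + 3*y^4/16 + y^3/3 - 5*y^2/2 + 9*sin(y/2)/2


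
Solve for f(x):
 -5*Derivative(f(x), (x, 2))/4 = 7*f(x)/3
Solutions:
 f(x) = C1*sin(2*sqrt(105)*x/15) + C2*cos(2*sqrt(105)*x/15)


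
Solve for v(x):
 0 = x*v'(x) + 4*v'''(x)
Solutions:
 v(x) = C1 + Integral(C2*airyai(-2^(1/3)*x/2) + C3*airybi(-2^(1/3)*x/2), x)


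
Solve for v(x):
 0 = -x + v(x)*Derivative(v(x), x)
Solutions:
 v(x) = -sqrt(C1 + x^2)
 v(x) = sqrt(C1 + x^2)


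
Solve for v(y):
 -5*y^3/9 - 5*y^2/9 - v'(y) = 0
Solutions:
 v(y) = C1 - 5*y^4/36 - 5*y^3/27


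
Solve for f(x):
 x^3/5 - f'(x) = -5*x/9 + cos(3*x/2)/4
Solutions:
 f(x) = C1 + x^4/20 + 5*x^2/18 - sin(3*x/2)/6


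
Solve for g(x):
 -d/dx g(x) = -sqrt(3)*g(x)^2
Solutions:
 g(x) = -1/(C1 + sqrt(3)*x)


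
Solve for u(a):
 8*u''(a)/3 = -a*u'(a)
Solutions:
 u(a) = C1 + C2*erf(sqrt(3)*a/4)


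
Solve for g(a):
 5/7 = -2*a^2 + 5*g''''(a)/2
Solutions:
 g(a) = C1 + C2*a + C3*a^2 + C4*a^3 + a^6/450 + a^4/84


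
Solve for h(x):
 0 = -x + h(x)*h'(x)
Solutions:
 h(x) = -sqrt(C1 + x^2)
 h(x) = sqrt(C1 + x^2)


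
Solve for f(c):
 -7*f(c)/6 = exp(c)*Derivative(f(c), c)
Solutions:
 f(c) = C1*exp(7*exp(-c)/6)


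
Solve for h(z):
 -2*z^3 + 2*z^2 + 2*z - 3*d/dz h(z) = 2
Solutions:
 h(z) = C1 - z^4/6 + 2*z^3/9 + z^2/3 - 2*z/3


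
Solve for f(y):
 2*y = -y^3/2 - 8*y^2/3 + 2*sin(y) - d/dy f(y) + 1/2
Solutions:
 f(y) = C1 - y^4/8 - 8*y^3/9 - y^2 + y/2 - 2*cos(y)


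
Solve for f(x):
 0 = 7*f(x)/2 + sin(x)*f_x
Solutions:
 f(x) = C1*(cos(x) + 1)^(7/4)/(cos(x) - 1)^(7/4)


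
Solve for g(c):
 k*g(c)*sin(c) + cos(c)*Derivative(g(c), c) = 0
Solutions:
 g(c) = C1*exp(k*log(cos(c)))


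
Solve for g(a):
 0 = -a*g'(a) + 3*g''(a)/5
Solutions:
 g(a) = C1 + C2*erfi(sqrt(30)*a/6)


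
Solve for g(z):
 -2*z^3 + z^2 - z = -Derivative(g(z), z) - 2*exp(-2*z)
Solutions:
 g(z) = C1 + z^4/2 - z^3/3 + z^2/2 + exp(-2*z)


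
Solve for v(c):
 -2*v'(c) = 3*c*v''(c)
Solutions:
 v(c) = C1 + C2*c^(1/3)


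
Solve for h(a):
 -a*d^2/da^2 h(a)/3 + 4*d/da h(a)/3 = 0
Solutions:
 h(a) = C1 + C2*a^5


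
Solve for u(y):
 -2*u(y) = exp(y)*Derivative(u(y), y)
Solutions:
 u(y) = C1*exp(2*exp(-y))


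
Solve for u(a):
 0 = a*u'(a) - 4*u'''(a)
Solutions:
 u(a) = C1 + Integral(C2*airyai(2^(1/3)*a/2) + C3*airybi(2^(1/3)*a/2), a)


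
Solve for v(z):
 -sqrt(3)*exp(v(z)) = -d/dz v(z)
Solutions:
 v(z) = log(-1/(C1 + sqrt(3)*z))


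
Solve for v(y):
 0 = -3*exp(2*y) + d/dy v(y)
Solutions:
 v(y) = C1 + 3*exp(2*y)/2


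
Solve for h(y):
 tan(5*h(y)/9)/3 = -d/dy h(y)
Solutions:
 h(y) = -9*asin(C1*exp(-5*y/27))/5 + 9*pi/5
 h(y) = 9*asin(C1*exp(-5*y/27))/5


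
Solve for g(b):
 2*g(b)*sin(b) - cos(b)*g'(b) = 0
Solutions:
 g(b) = C1/cos(b)^2


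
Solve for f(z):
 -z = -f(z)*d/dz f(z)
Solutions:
 f(z) = -sqrt(C1 + z^2)
 f(z) = sqrt(C1 + z^2)


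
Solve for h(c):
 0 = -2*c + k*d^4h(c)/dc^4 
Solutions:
 h(c) = C1 + C2*c + C3*c^2 + C4*c^3 + c^5/(60*k)


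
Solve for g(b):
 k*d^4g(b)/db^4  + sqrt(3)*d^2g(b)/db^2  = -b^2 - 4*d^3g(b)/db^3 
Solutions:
 g(b) = C1 + C2*b + C3*exp(b*(sqrt(-sqrt(3)*k + 4) - 2)/k) + C4*exp(-b*(sqrt(-sqrt(3)*k + 4) + 2)/k) - sqrt(3)*b^4/36 + 4*b^3/9 + b^2*(3*k - 16*sqrt(3))/9


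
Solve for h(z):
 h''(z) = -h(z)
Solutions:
 h(z) = C1*sin(z) + C2*cos(z)


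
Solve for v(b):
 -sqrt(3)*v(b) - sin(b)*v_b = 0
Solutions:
 v(b) = C1*(cos(b) + 1)^(sqrt(3)/2)/(cos(b) - 1)^(sqrt(3)/2)


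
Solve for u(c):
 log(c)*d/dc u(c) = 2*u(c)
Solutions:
 u(c) = C1*exp(2*li(c))


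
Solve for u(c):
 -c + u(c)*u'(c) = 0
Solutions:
 u(c) = -sqrt(C1 + c^2)
 u(c) = sqrt(C1 + c^2)


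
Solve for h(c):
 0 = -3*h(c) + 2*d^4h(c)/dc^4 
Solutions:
 h(c) = C1*exp(-2^(3/4)*3^(1/4)*c/2) + C2*exp(2^(3/4)*3^(1/4)*c/2) + C3*sin(2^(3/4)*3^(1/4)*c/2) + C4*cos(2^(3/4)*3^(1/4)*c/2)


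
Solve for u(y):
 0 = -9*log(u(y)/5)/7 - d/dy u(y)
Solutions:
 -7*Integral(1/(-log(_y) + log(5)), (_y, u(y)))/9 = C1 - y


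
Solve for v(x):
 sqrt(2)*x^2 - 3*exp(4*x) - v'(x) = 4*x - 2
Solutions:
 v(x) = C1 + sqrt(2)*x^3/3 - 2*x^2 + 2*x - 3*exp(4*x)/4


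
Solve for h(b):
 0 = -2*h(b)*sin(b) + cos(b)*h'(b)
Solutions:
 h(b) = C1/cos(b)^2


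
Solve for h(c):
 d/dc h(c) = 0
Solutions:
 h(c) = C1


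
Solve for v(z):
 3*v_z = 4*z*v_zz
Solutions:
 v(z) = C1 + C2*z^(7/4)


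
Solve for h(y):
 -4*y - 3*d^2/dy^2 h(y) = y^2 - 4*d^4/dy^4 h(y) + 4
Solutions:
 h(y) = C1 + C2*y + C3*exp(-sqrt(3)*y/2) + C4*exp(sqrt(3)*y/2) - y^4/36 - 2*y^3/9 - 10*y^2/9


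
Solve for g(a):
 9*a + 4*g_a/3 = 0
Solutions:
 g(a) = C1 - 27*a^2/8


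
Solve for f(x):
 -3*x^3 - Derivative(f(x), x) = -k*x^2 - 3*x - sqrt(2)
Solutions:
 f(x) = C1 + k*x^3/3 - 3*x^4/4 + 3*x^2/2 + sqrt(2)*x


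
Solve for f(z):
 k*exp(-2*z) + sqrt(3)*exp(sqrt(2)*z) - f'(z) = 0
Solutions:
 f(z) = C1 - k*exp(-2*z)/2 + sqrt(6)*exp(sqrt(2)*z)/2


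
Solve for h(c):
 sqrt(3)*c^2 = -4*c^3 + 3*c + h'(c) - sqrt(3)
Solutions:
 h(c) = C1 + c^4 + sqrt(3)*c^3/3 - 3*c^2/2 + sqrt(3)*c


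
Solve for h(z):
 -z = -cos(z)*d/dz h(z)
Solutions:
 h(z) = C1 + Integral(z/cos(z), z)


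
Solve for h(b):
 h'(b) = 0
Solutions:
 h(b) = C1


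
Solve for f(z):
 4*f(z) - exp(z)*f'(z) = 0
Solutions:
 f(z) = C1*exp(-4*exp(-z))


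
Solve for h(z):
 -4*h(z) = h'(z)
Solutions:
 h(z) = C1*exp(-4*z)


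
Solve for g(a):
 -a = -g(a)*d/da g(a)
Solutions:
 g(a) = -sqrt(C1 + a^2)
 g(a) = sqrt(C1 + a^2)


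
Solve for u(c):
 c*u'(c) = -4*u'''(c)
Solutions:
 u(c) = C1 + Integral(C2*airyai(-2^(1/3)*c/2) + C3*airybi(-2^(1/3)*c/2), c)


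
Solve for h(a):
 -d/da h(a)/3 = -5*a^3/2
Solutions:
 h(a) = C1 + 15*a^4/8


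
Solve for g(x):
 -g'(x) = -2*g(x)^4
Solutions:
 g(x) = (-1/(C1 + 6*x))^(1/3)
 g(x) = (-1/(C1 + 2*x))^(1/3)*(-3^(2/3) - 3*3^(1/6)*I)/6
 g(x) = (-1/(C1 + 2*x))^(1/3)*(-3^(2/3) + 3*3^(1/6)*I)/6


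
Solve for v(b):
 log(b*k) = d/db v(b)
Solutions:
 v(b) = C1 + b*log(b*k) - b


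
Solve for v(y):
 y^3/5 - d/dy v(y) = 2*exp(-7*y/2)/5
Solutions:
 v(y) = C1 + y^4/20 + 4*exp(-7*y/2)/35


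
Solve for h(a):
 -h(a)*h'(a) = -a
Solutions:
 h(a) = -sqrt(C1 + a^2)
 h(a) = sqrt(C1 + a^2)


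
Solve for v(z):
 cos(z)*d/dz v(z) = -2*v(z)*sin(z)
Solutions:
 v(z) = C1*cos(z)^2


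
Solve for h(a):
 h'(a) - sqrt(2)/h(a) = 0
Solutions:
 h(a) = -sqrt(C1 + 2*sqrt(2)*a)
 h(a) = sqrt(C1 + 2*sqrt(2)*a)


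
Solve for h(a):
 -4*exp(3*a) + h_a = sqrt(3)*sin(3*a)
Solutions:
 h(a) = C1 + 4*exp(3*a)/3 - sqrt(3)*cos(3*a)/3


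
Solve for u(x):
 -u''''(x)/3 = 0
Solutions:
 u(x) = C1 + C2*x + C3*x^2 + C4*x^3


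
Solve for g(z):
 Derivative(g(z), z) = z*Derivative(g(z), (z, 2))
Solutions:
 g(z) = C1 + C2*z^2


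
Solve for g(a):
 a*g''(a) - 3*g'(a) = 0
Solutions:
 g(a) = C1 + C2*a^4


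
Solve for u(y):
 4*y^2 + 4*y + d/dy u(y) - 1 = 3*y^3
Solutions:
 u(y) = C1 + 3*y^4/4 - 4*y^3/3 - 2*y^2 + y


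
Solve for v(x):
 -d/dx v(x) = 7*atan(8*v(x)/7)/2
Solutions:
 Integral(1/atan(8*_y/7), (_y, v(x))) = C1 - 7*x/2


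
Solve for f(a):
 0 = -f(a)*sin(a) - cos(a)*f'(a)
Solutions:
 f(a) = C1*cos(a)


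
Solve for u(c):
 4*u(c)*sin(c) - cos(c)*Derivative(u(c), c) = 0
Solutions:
 u(c) = C1/cos(c)^4


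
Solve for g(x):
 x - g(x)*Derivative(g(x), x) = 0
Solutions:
 g(x) = -sqrt(C1 + x^2)
 g(x) = sqrt(C1 + x^2)


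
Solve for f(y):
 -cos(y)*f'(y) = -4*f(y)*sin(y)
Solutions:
 f(y) = C1/cos(y)^4


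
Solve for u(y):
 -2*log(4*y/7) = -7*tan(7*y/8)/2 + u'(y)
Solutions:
 u(y) = C1 - 2*y*log(y) - 4*y*log(2) + 2*y + 2*y*log(7) - 4*log(cos(7*y/8))


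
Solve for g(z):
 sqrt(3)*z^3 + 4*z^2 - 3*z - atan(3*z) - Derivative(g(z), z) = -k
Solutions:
 g(z) = C1 + k*z + sqrt(3)*z^4/4 + 4*z^3/3 - 3*z^2/2 - z*atan(3*z) + log(9*z^2 + 1)/6


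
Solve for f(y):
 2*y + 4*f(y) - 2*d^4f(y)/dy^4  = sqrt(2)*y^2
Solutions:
 f(y) = C1*exp(-2^(1/4)*y) + C2*exp(2^(1/4)*y) + C3*sin(2^(1/4)*y) + C4*cos(2^(1/4)*y) + sqrt(2)*y^2/4 - y/2


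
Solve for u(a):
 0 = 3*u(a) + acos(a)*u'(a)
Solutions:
 u(a) = C1*exp(-3*Integral(1/acos(a), a))


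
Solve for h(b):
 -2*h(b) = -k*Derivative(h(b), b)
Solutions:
 h(b) = C1*exp(2*b/k)


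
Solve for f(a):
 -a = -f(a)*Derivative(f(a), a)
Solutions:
 f(a) = -sqrt(C1 + a^2)
 f(a) = sqrt(C1 + a^2)


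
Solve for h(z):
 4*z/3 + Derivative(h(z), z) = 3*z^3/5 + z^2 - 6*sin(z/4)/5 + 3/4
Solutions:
 h(z) = C1 + 3*z^4/20 + z^3/3 - 2*z^2/3 + 3*z/4 + 24*cos(z/4)/5


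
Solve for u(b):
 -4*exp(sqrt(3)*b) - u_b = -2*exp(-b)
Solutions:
 u(b) = C1 - 4*sqrt(3)*exp(sqrt(3)*b)/3 - 2*exp(-b)


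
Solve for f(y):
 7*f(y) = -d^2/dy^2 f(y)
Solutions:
 f(y) = C1*sin(sqrt(7)*y) + C2*cos(sqrt(7)*y)


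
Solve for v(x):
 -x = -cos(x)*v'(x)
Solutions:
 v(x) = C1 + Integral(x/cos(x), x)


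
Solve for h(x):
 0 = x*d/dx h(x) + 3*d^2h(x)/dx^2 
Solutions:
 h(x) = C1 + C2*erf(sqrt(6)*x/6)


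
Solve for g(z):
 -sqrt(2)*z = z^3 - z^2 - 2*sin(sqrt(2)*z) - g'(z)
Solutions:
 g(z) = C1 + z^4/4 - z^3/3 + sqrt(2)*z^2/2 + sqrt(2)*cos(sqrt(2)*z)


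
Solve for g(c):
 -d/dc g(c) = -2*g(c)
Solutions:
 g(c) = C1*exp(2*c)


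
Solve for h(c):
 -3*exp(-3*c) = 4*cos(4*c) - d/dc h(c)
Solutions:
 h(c) = C1 + sin(4*c) - exp(-3*c)


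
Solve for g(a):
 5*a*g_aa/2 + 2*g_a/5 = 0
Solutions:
 g(a) = C1 + C2*a^(21/25)


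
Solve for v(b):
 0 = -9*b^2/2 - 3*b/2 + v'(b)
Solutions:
 v(b) = C1 + 3*b^3/2 + 3*b^2/4


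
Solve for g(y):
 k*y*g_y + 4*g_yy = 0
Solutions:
 g(y) = Piecewise((-sqrt(2)*sqrt(pi)*C1*erf(sqrt(2)*sqrt(k)*y/4)/sqrt(k) - C2, (k > 0) | (k < 0)), (-C1*y - C2, True))


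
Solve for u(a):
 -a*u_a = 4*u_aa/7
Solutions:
 u(a) = C1 + C2*erf(sqrt(14)*a/4)


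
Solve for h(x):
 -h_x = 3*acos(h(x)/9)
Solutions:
 Integral(1/acos(_y/9), (_y, h(x))) = C1 - 3*x


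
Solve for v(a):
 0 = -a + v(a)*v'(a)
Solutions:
 v(a) = -sqrt(C1 + a^2)
 v(a) = sqrt(C1 + a^2)


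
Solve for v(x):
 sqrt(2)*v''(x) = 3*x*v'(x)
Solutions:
 v(x) = C1 + C2*erfi(2^(1/4)*sqrt(3)*x/2)


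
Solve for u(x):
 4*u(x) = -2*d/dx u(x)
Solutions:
 u(x) = C1*exp(-2*x)


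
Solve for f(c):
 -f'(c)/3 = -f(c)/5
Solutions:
 f(c) = C1*exp(3*c/5)


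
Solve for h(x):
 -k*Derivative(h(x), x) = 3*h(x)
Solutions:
 h(x) = C1*exp(-3*x/k)


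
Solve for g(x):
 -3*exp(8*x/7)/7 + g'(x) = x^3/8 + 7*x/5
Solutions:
 g(x) = C1 + x^4/32 + 7*x^2/10 + 3*exp(8*x/7)/8


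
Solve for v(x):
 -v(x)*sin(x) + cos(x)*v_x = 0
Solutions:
 v(x) = C1/cos(x)


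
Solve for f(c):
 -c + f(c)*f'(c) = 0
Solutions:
 f(c) = -sqrt(C1 + c^2)
 f(c) = sqrt(C1 + c^2)


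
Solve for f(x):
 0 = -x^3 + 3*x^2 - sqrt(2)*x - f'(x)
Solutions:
 f(x) = C1 - x^4/4 + x^3 - sqrt(2)*x^2/2


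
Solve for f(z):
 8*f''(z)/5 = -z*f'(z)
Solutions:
 f(z) = C1 + C2*erf(sqrt(5)*z/4)


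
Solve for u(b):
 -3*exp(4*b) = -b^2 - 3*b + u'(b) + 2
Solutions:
 u(b) = C1 + b^3/3 + 3*b^2/2 - 2*b - 3*exp(4*b)/4


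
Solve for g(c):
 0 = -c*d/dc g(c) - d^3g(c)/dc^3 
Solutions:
 g(c) = C1 + Integral(C2*airyai(-c) + C3*airybi(-c), c)


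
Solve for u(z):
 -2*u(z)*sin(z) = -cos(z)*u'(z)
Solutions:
 u(z) = C1/cos(z)^2


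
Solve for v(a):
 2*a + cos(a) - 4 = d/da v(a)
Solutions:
 v(a) = C1 + a^2 - 4*a + sin(a)


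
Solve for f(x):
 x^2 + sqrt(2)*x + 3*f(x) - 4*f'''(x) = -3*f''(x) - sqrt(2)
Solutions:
 f(x) = C1*exp(x*(-(4*sqrt(39) + 25)^(1/3) - 1/(4*sqrt(39) + 25)^(1/3) + 2)/8)*sin(sqrt(3)*x*(-(4*sqrt(39) + 25)^(1/3) + (4*sqrt(39) + 25)^(-1/3))/8) + C2*exp(x*(-(4*sqrt(39) + 25)^(1/3) - 1/(4*sqrt(39) + 25)^(1/3) + 2)/8)*cos(sqrt(3)*x*(-(4*sqrt(39) + 25)^(1/3) + (4*sqrt(39) + 25)^(-1/3))/8) + C3*exp(x*((4*sqrt(39) + 25)^(-1/3) + 1 + (4*sqrt(39) + 25)^(1/3))/4) - x^2/3 - sqrt(2)*x/3 - sqrt(2)/3 + 2/3


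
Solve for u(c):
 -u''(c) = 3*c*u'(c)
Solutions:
 u(c) = C1 + C2*erf(sqrt(6)*c/2)


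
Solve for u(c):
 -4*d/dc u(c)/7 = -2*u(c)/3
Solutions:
 u(c) = C1*exp(7*c/6)


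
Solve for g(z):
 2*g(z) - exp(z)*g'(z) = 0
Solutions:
 g(z) = C1*exp(-2*exp(-z))


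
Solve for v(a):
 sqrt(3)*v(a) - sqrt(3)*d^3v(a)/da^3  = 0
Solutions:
 v(a) = C3*exp(a) + (C1*sin(sqrt(3)*a/2) + C2*cos(sqrt(3)*a/2))*exp(-a/2)


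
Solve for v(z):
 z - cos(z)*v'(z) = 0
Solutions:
 v(z) = C1 + Integral(z/cos(z), z)


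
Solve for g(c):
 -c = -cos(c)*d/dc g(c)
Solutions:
 g(c) = C1 + Integral(c/cos(c), c)


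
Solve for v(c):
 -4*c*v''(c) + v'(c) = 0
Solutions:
 v(c) = C1 + C2*c^(5/4)


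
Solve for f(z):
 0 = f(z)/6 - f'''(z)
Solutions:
 f(z) = C3*exp(6^(2/3)*z/6) + (C1*sin(2^(2/3)*3^(1/6)*z/4) + C2*cos(2^(2/3)*3^(1/6)*z/4))*exp(-6^(2/3)*z/12)


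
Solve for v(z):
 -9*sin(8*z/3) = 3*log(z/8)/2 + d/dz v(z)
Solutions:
 v(z) = C1 - 3*z*log(z)/2 + 3*z/2 + 9*z*log(2)/2 + 27*cos(8*z/3)/8


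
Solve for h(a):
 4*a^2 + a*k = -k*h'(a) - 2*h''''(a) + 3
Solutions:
 h(a) = C1 + C2*exp(2^(2/3)*a*(-k)^(1/3)/2) + C3*exp(2^(2/3)*a*(-k)^(1/3)*(-1 + sqrt(3)*I)/4) + C4*exp(-2^(2/3)*a*(-k)^(1/3)*(1 + sqrt(3)*I)/4) - 4*a^3/(3*k) - a^2/2 + 3*a/k


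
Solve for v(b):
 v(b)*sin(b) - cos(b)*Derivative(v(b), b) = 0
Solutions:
 v(b) = C1/cos(b)


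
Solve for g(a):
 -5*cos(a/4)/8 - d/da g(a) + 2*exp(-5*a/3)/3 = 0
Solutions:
 g(a) = C1 - 5*sin(a/4)/2 - 2*exp(-5*a/3)/5


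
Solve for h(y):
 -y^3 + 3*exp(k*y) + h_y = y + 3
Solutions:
 h(y) = C1 + y^4/4 + y^2/2 + 3*y - 3*exp(k*y)/k


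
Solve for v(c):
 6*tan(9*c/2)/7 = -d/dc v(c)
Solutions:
 v(c) = C1 + 4*log(cos(9*c/2))/21


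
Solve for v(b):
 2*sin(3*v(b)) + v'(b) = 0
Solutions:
 v(b) = -acos((-C1 - exp(12*b))/(C1 - exp(12*b)))/3 + 2*pi/3
 v(b) = acos((-C1 - exp(12*b))/(C1 - exp(12*b)))/3
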